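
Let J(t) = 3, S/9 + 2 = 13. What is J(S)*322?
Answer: 966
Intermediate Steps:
S = 99 (S = -18 + 9*13 = -18 + 117 = 99)
J(S)*322 = 3*322 = 966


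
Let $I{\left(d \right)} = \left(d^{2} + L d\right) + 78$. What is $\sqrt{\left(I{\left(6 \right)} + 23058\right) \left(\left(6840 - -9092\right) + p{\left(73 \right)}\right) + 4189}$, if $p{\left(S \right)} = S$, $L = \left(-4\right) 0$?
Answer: $\sqrt{370872049} \approx 19258.0$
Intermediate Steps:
$L = 0$
$I{\left(d \right)} = 78 + d^{2}$ ($I{\left(d \right)} = \left(d^{2} + 0 d\right) + 78 = \left(d^{2} + 0\right) + 78 = d^{2} + 78 = 78 + d^{2}$)
$\sqrt{\left(I{\left(6 \right)} + 23058\right) \left(\left(6840 - -9092\right) + p{\left(73 \right)}\right) + 4189} = \sqrt{\left(\left(78 + 6^{2}\right) + 23058\right) \left(\left(6840 - -9092\right) + 73\right) + 4189} = \sqrt{\left(\left(78 + 36\right) + 23058\right) \left(\left(6840 + 9092\right) + 73\right) + 4189} = \sqrt{\left(114 + 23058\right) \left(15932 + 73\right) + 4189} = \sqrt{23172 \cdot 16005 + 4189} = \sqrt{370867860 + 4189} = \sqrt{370872049}$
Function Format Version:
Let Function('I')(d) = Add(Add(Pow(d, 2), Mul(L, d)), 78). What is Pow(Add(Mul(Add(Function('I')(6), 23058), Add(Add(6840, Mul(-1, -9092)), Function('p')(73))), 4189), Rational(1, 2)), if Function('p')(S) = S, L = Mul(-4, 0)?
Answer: Pow(370872049, Rational(1, 2)) ≈ 19258.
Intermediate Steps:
L = 0
Function('I')(d) = Add(78, Pow(d, 2)) (Function('I')(d) = Add(Add(Pow(d, 2), Mul(0, d)), 78) = Add(Add(Pow(d, 2), 0), 78) = Add(Pow(d, 2), 78) = Add(78, Pow(d, 2)))
Pow(Add(Mul(Add(Function('I')(6), 23058), Add(Add(6840, Mul(-1, -9092)), Function('p')(73))), 4189), Rational(1, 2)) = Pow(Add(Mul(Add(Add(78, Pow(6, 2)), 23058), Add(Add(6840, Mul(-1, -9092)), 73)), 4189), Rational(1, 2)) = Pow(Add(Mul(Add(Add(78, 36), 23058), Add(Add(6840, 9092), 73)), 4189), Rational(1, 2)) = Pow(Add(Mul(Add(114, 23058), Add(15932, 73)), 4189), Rational(1, 2)) = Pow(Add(Mul(23172, 16005), 4189), Rational(1, 2)) = Pow(Add(370867860, 4189), Rational(1, 2)) = Pow(370872049, Rational(1, 2))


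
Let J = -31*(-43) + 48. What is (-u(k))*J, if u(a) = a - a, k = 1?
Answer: 0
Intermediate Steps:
u(a) = 0
J = 1381 (J = 1333 + 48 = 1381)
(-u(k))*J = -1*0*1381 = 0*1381 = 0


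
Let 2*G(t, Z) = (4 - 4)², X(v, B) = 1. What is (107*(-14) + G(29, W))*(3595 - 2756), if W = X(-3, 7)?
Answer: -1256822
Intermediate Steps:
W = 1
G(t, Z) = 0 (G(t, Z) = (4 - 4)²/2 = (½)*0² = (½)*0 = 0)
(107*(-14) + G(29, W))*(3595 - 2756) = (107*(-14) + 0)*(3595 - 2756) = (-1498 + 0)*839 = -1498*839 = -1256822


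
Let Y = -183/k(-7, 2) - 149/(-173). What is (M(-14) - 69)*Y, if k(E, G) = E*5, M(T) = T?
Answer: -3060542/6055 ≈ -505.46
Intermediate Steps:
k(E, G) = 5*E
Y = 36874/6055 (Y = -183/(5*(-7)) - 149/(-173) = -183/(-35) - 149*(-1/173) = -183*(-1/35) + 149/173 = 183/35 + 149/173 = 36874/6055 ≈ 6.0898)
(M(-14) - 69)*Y = (-14 - 69)*(36874/6055) = -83*36874/6055 = -3060542/6055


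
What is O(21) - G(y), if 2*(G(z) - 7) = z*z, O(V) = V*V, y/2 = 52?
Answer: -4974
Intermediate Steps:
y = 104 (y = 2*52 = 104)
O(V) = V²
G(z) = 7 + z²/2 (G(z) = 7 + (z*z)/2 = 7 + z²/2)
O(21) - G(y) = 21² - (7 + (½)*104²) = 441 - (7 + (½)*10816) = 441 - (7 + 5408) = 441 - 1*5415 = 441 - 5415 = -4974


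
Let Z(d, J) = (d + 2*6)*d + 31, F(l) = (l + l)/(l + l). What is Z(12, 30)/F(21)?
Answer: 319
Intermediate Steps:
F(l) = 1 (F(l) = (2*l)/((2*l)) = (2*l)*(1/(2*l)) = 1)
Z(d, J) = 31 + d*(12 + d) (Z(d, J) = (d + 12)*d + 31 = (12 + d)*d + 31 = d*(12 + d) + 31 = 31 + d*(12 + d))
Z(12, 30)/F(21) = (31 + 12**2 + 12*12)/1 = (31 + 144 + 144)*1 = 319*1 = 319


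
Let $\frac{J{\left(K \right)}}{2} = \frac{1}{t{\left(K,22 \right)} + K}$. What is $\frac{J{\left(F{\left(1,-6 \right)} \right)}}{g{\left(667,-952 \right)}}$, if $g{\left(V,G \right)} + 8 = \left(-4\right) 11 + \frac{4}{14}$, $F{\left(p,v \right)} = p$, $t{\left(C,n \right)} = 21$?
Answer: $- \frac{7}{3982} \approx -0.0017579$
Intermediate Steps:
$J{\left(K \right)} = \frac{2}{21 + K}$
$g{\left(V,G \right)} = - \frac{362}{7}$ ($g{\left(V,G \right)} = -8 + \left(\left(-4\right) 11 + \frac{4}{14}\right) = -8 + \left(-44 + 4 \cdot \frac{1}{14}\right) = -8 + \left(-44 + \frac{2}{7}\right) = -8 - \frac{306}{7} = - \frac{362}{7}$)
$\frac{J{\left(F{\left(1,-6 \right)} \right)}}{g{\left(667,-952 \right)}} = \frac{2 \frac{1}{21 + 1}}{- \frac{362}{7}} = \frac{2}{22} \left(- \frac{7}{362}\right) = 2 \cdot \frac{1}{22} \left(- \frac{7}{362}\right) = \frac{1}{11} \left(- \frac{7}{362}\right) = - \frac{7}{3982}$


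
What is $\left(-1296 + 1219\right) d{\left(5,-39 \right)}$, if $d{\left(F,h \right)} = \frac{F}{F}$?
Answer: $-77$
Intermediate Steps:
$d{\left(F,h \right)} = 1$
$\left(-1296 + 1219\right) d{\left(5,-39 \right)} = \left(-1296 + 1219\right) 1 = \left(-77\right) 1 = -77$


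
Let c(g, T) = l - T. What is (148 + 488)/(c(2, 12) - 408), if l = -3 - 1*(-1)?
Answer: -318/211 ≈ -1.5071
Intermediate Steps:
l = -2 (l = -3 + 1 = -2)
c(g, T) = -2 - T
(148 + 488)/(c(2, 12) - 408) = (148 + 488)/((-2 - 1*12) - 408) = 636/((-2 - 12) - 408) = 636/(-14 - 408) = 636/(-422) = -1/422*636 = -318/211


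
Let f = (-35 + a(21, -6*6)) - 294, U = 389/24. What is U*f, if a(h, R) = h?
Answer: -29953/6 ≈ -4992.2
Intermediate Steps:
U = 389/24 (U = 389*(1/24) = 389/24 ≈ 16.208)
f = -308 (f = (-35 + 21) - 294 = -14 - 294 = -308)
U*f = (389/24)*(-308) = -29953/6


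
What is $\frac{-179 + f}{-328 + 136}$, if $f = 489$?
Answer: $- \frac{155}{96} \approx -1.6146$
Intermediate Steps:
$\frac{-179 + f}{-328 + 136} = \frac{-179 + 489}{-328 + 136} = \frac{310}{-192} = 310 \left(- \frac{1}{192}\right) = - \frac{155}{96}$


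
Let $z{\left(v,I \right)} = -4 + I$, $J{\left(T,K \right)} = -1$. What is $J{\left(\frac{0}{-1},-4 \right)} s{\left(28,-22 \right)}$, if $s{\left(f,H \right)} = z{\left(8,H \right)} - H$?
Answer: $4$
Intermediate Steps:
$s{\left(f,H \right)} = -4$ ($s{\left(f,H \right)} = \left(-4 + H\right) - H = -4$)
$J{\left(\frac{0}{-1},-4 \right)} s{\left(28,-22 \right)} = \left(-1\right) \left(-4\right) = 4$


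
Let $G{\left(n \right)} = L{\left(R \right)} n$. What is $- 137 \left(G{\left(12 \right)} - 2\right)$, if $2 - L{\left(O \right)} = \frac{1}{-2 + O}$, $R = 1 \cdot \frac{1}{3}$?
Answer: $- \frac{20002}{5} \approx -4000.4$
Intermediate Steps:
$R = \frac{1}{3}$ ($R = 1 \cdot \frac{1}{3} = \frac{1}{3} \approx 0.33333$)
$L{\left(O \right)} = 2 - \frac{1}{-2 + O}$
$G{\left(n \right)} = \frac{13 n}{5}$ ($G{\left(n \right)} = \frac{-5 + 2 \cdot \frac{1}{3}}{-2 + \frac{1}{3}} n = \frac{-5 + \frac{2}{3}}{- \frac{5}{3}} n = \left(- \frac{3}{5}\right) \left(- \frac{13}{3}\right) n = \frac{13 n}{5}$)
$- 137 \left(G{\left(12 \right)} - 2\right) = - 137 \left(\frac{13}{5} \cdot 12 - 2\right) = - 137 \left(\frac{156}{5} - 2\right) = \left(-137\right) \frac{146}{5} = - \frac{20002}{5}$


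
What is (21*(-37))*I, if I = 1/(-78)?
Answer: 259/26 ≈ 9.9615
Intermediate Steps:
I = -1/78 ≈ -0.012821
(21*(-37))*I = (21*(-37))*(-1/78) = -777*(-1/78) = 259/26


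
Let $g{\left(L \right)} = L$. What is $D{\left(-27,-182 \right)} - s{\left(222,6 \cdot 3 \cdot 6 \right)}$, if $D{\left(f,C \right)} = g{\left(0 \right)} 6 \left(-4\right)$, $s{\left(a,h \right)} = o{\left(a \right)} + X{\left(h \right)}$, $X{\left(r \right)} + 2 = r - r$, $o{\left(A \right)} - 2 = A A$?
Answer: $-49284$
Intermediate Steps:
$o{\left(A \right)} = 2 + A^{2}$ ($o{\left(A \right)} = 2 + A A = 2 + A^{2}$)
$X{\left(r \right)} = -2$ ($X{\left(r \right)} = -2 + \left(r - r\right) = -2 + 0 = -2$)
$s{\left(a,h \right)} = a^{2}$ ($s{\left(a,h \right)} = \left(2 + a^{2}\right) - 2 = a^{2}$)
$D{\left(f,C \right)} = 0$ ($D{\left(f,C \right)} = 0 \cdot 6 \left(-4\right) = 0 \left(-4\right) = 0$)
$D{\left(-27,-182 \right)} - s{\left(222,6 \cdot 3 \cdot 6 \right)} = 0 - 222^{2} = 0 - 49284 = -49284$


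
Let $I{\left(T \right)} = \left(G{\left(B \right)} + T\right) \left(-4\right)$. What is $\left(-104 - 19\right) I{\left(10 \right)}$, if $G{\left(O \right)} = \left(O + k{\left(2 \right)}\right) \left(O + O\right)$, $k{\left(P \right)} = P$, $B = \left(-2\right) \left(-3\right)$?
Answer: $52152$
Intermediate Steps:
$B = 6$
$G{\left(O \right)} = 2 O \left(2 + O\right)$ ($G{\left(O \right)} = \left(O + 2\right) \left(O + O\right) = \left(2 + O\right) 2 O = 2 O \left(2 + O\right)$)
$I{\left(T \right)} = -384 - 4 T$ ($I{\left(T \right)} = \left(2 \cdot 6 \left(2 + 6\right) + T\right) \left(-4\right) = \left(2 \cdot 6 \cdot 8 + T\right) \left(-4\right) = \left(96 + T\right) \left(-4\right) = -384 - 4 T$)
$\left(-104 - 19\right) I{\left(10 \right)} = \left(-104 - 19\right) \left(-384 - 40\right) = \left(-104 - 19\right) \left(-424\right) = \left(-123\right) \left(-424\right) = 52152$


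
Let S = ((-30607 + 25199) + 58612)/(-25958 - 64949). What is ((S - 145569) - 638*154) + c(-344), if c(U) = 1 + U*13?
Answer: -22571534048/90907 ≈ -2.4829e+5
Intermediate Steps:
c(U) = 1 + 13*U
S = -53204/90907 (S = (-5408 + 58612)/(-90907) = 53204*(-1/90907) = -53204/90907 ≈ -0.58526)
((S - 145569) - 638*154) + c(-344) = ((-53204/90907 - 145569) - 638*154) + (1 + 13*(-344)) = (-13233294287/90907 - 98252) + (1 - 4472) = -22165088851/90907 - 4471 = -22571534048/90907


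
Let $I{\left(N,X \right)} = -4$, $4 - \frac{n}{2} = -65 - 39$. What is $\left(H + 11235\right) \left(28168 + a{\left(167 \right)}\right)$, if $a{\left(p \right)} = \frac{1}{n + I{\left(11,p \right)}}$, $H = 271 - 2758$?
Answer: $\frac{13059926379}{53} \approx 2.4641 \cdot 10^{8}$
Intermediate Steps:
$n = 216$ ($n = 8 - 2 \left(-65 - 39\right) = 8 - -208 = 8 + 208 = 216$)
$H = -2487$
$a{\left(p \right)} = \frac{1}{212}$ ($a{\left(p \right)} = \frac{1}{216 - 4} = \frac{1}{212}$)
$\left(H + 11235\right) \left(28168 + a{\left(167 \right)}\right) = \left(-2487 + 11235\right) \left(28168 + \frac{1}{212}\right) = 8748 \cdot \frac{5971617}{212} = \frac{13059926379}{53}$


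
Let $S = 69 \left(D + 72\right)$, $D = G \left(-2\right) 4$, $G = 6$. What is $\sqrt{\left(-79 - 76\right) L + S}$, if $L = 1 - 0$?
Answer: $\sqrt{1501} \approx 38.743$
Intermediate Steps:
$D = -48$ ($D = 6 \left(-2\right) 4 = \left(-12\right) 4 = -48$)
$L = 1$ ($L = 1 + 0 = 1$)
$S = 1656$ ($S = 69 \left(-48 + 72\right) = 69 \cdot 24 = 1656$)
$\sqrt{\left(-79 - 76\right) L + S} = \sqrt{\left(-79 - 76\right) 1 + 1656} = \sqrt{\left(-155\right) 1 + 1656} = \sqrt{-155 + 1656} = \sqrt{1501}$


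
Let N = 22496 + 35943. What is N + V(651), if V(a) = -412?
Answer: 58027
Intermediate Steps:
N = 58439
N + V(651) = 58439 - 412 = 58027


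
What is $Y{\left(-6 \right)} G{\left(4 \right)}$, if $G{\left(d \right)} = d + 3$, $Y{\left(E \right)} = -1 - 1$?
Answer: $-14$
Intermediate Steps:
$Y{\left(E \right)} = -2$
$G{\left(d \right)} = 3 + d$
$Y{\left(-6 \right)} G{\left(4 \right)} = - 2 \left(3 + 4\right) = \left(-2\right) 7 = -14$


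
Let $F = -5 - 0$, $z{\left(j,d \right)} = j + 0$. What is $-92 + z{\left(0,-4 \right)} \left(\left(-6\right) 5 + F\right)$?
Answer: $-92$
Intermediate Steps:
$z{\left(j,d \right)} = j$
$F = -5$ ($F = -5 + 0 = -5$)
$-92 + z{\left(0,-4 \right)} \left(\left(-6\right) 5 + F\right) = -92 + 0 \left(\left(-6\right) 5 - 5\right) = -92 + 0 \left(-30 - 5\right) = -92 + 0 \left(-35\right) = -92 + 0 = -92$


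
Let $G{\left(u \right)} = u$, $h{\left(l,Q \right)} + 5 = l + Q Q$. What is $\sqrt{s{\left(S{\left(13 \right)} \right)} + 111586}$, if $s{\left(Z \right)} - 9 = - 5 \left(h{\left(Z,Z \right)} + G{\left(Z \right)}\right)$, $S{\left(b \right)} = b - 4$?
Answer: $5 \sqrt{4445} \approx 333.35$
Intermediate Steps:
$h{\left(l,Q \right)} = -5 + l + Q^{2}$ ($h{\left(l,Q \right)} = -5 + \left(l + Q Q\right) = -5 + \left(l + Q^{2}\right) = -5 + l + Q^{2}$)
$S{\left(b \right)} = -4 + b$ ($S{\left(b \right)} = b - 4 = -4 + b$)
$s{\left(Z \right)} = 34 - 10 Z - 5 Z^{2}$ ($s{\left(Z \right)} = 9 - 5 \left(\left(-5 + Z + Z^{2}\right) + Z\right) = 9 - 5 \left(-5 + Z^{2} + 2 Z\right) = 9 - \left(-25 + 5 Z^{2} + 10 Z\right) = 34 - 10 Z - 5 Z^{2}$)
$\sqrt{s{\left(S{\left(13 \right)} \right)} + 111586} = \sqrt{\left(34 - 10 \left(-4 + 13\right) - 5 \left(-4 + 13\right)^{2}\right) + 111586} = \sqrt{\left(34 - 90 - 5 \cdot 9^{2}\right) + 111586} = \sqrt{\left(34 - 90 - 405\right) + 111586} = \sqrt{-461 + 111586} = \sqrt{111125} = 5 \sqrt{4445}$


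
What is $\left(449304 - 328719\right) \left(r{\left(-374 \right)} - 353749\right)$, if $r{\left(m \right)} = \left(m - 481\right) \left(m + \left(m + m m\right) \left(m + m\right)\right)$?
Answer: $10758241001054085$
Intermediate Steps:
$r{\left(m \right)} = \left(-481 + m\right) \left(m + 2 m \left(m + m^{2}\right)\right)$ ($r{\left(m \right)} = \left(-481 + m\right) \left(m + \left(m + m^{2}\right) 2 m\right) = \left(-481 + m\right) \left(m + 2 m \left(m + m^{2}\right)\right)$)
$\left(449304 - 328719\right) \left(r{\left(-374 \right)} - 353749\right) = \left(449304 - 328719\right) \left(- 374 \left(-481 - -359414 - 960 \left(-374\right)^{2} + 2 \left(-374\right)^{3}\right) - 353749\right) = 120585 \left(- 374 \left(-481 + 359414 - 134280960 + 2 \left(-52313624\right)\right) - 353749\right) = 120585 \left(- 374 \left(-481 + 359414 - 134280960 - 104627248\right) - 353749\right) = 120585 \left(\left(-374\right) \left(-238549275\right) - 353749\right) = 120585 \left(89217428850 - 353749\right) = 120585 \cdot 89217075101 = 10758241001054085$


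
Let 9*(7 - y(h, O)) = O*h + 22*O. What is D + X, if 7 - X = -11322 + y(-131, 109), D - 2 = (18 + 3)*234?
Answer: 134261/9 ≈ 14918.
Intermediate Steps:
y(h, O) = 7 - 22*O/9 - O*h/9 (y(h, O) = 7 - (O*h + 22*O)/9 = 7 - (22*O + O*h)/9 = 7 + (-22*O/9 - O*h/9) = 7 - 22*O/9 - O*h/9)
D = 4916 (D = 2 + (18 + 3)*234 = 2 + 21*234 = 2 + 4914 = 4916)
X = 90017/9 (X = 7 - (-11322 + (7 - 22/9*109 - 1/9*109*(-131))) = 7 - (-11322 + (7 - 2398/9 + 14279/9)) = 7 - (-11322 + 11944/9) = 7 - 1*(-89954/9) = 7 + 89954/9 = 90017/9 ≈ 10002.)
D + X = 4916 + 90017/9 = 134261/9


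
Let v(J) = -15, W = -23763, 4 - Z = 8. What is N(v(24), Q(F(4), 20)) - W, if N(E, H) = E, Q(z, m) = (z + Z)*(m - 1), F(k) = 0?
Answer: 23748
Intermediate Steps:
Z = -4 (Z = 4 - 1*8 = 4 - 8 = -4)
Q(z, m) = (-1 + m)*(-4 + z) (Q(z, m) = (z - 4)*(m - 1) = (-4 + z)*(-1 + m) = (-1 + m)*(-4 + z))
N(v(24), Q(F(4), 20)) - W = -15 - 1*(-23763) = -15 + 23763 = 23748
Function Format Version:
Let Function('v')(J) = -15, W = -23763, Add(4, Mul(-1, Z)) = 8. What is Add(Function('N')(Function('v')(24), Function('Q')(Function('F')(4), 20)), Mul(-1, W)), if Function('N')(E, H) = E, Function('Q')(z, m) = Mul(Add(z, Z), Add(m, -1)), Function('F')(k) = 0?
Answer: 23748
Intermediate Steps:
Z = -4 (Z = Add(4, Mul(-1, 8)) = Add(4, -8) = -4)
Function('Q')(z, m) = Mul(Add(-1, m), Add(-4, z)) (Function('Q')(z, m) = Mul(Add(z, -4), Add(m, -1)) = Mul(Add(-4, z), Add(-1, m)) = Mul(Add(-1, m), Add(-4, z)))
Add(Function('N')(Function('v')(24), Function('Q')(Function('F')(4), 20)), Mul(-1, W)) = Add(-15, Mul(-1, -23763)) = Add(-15, 23763) = 23748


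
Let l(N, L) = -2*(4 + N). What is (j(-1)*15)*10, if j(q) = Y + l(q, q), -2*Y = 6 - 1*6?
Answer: -900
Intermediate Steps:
Y = 0 (Y = -(6 - 1*6)/2 = -(6 - 6)/2 = -½*0 = 0)
l(N, L) = -8 - 2*N
j(q) = -8 - 2*q (j(q) = 0 + (-8 - 2*q) = -8 - 2*q)
(j(-1)*15)*10 = ((-8 - 2*(-1))*15)*10 = ((-8 + 2)*15)*10 = -6*15*10 = -90*10 = -900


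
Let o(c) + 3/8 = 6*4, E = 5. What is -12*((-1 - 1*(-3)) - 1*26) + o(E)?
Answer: 2493/8 ≈ 311.63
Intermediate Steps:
o(c) = 189/8 (o(c) = -3/8 + 6*4 = -3/8 + 24 = 189/8)
-12*((-1 - 1*(-3)) - 1*26) + o(E) = -12*((-1 - 1*(-3)) - 1*26) + 189/8 = -12*((-1 + 3) - 26) + 189/8 = -12*(2 - 26) + 189/8 = -12*(-24) + 189/8 = 288 + 189/8 = 2493/8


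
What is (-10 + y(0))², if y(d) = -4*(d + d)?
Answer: 100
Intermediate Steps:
y(d) = -8*d
(-10 + y(0))² = (-10 - 8*0)² = (-10 + 0)² = (-10)² = 100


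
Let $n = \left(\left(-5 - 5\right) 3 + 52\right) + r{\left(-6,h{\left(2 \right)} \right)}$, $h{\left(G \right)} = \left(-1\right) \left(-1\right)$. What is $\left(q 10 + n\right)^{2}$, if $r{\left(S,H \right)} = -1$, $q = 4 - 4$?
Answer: $441$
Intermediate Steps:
$h{\left(G \right)} = 1$
$q = 0$
$n = 21$ ($n = \left(\left(-5 - 5\right) 3 + 52\right) - 1 = \left(\left(-10\right) 3 + 52\right) - 1 = \left(-30 + 52\right) - 1 = 22 - 1 = 21$)
$\left(q 10 + n\right)^{2} = \left(0 \cdot 10 + 21\right)^{2} = \left(0 + 21\right)^{2} = 21^{2} = 441$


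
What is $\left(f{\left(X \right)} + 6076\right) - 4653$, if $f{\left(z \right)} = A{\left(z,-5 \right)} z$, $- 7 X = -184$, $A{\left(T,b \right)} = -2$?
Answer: $\frac{9593}{7} \approx 1370.4$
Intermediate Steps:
$X = \frac{184}{7}$ ($X = \left(- \frac{1}{7}\right) \left(-184\right) = \frac{184}{7} \approx 26.286$)
$f{\left(z \right)} = - 2 z$
$\left(f{\left(X \right)} + 6076\right) - 4653 = \left(\left(-2\right) \frac{184}{7} + 6076\right) - 4653 = \left(- \frac{368}{7} + 6076\right) - 4653 = \frac{42164}{7} - 4653 = \frac{9593}{7}$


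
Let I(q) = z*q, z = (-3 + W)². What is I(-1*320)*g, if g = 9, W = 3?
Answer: 0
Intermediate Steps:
z = 0 (z = (-3 + 3)² = 0² = 0)
I(q) = 0 (I(q) = 0*q = 0)
I(-1*320)*g = 0*9 = 0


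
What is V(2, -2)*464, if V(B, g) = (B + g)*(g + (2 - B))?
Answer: 0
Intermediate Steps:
V(B, g) = (B + g)*(2 + g - B)
V(2, -2)*464 = ((-2)² - 1*2² + 2*2 + 2*(-2))*464 = (4 - 1*4 + 4 - 4)*464 = (4 - 4 + 4 - 4)*464 = 0*464 = 0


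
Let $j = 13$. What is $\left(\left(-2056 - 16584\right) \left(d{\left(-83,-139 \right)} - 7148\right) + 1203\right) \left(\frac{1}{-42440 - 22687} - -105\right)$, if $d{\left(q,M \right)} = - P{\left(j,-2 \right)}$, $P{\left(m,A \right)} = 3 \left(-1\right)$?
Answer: $\frac{910756695971002}{65127} \approx 1.3984 \cdot 10^{10}$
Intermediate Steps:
$P{\left(m,A \right)} = -3$
$d{\left(q,M \right)} = 3$ ($d{\left(q,M \right)} = \left(-1\right) \left(-3\right) = 3$)
$\left(\left(-2056 - 16584\right) \left(d{\left(-83,-139 \right)} - 7148\right) + 1203\right) \left(\frac{1}{-42440 - 22687} - -105\right) = \left(\left(-2056 - 16584\right) \left(3 - 7148\right) + 1203\right) \left(\frac{1}{-42440 - 22687} - -105\right) = \left(\left(-18640\right) \left(-7145\right) + 1203\right) \left(\frac{1}{-65127} + 105\right) = \left(133182800 + 1203\right) \left(- \frac{1}{65127} + 105\right) = 133184003 \cdot \frac{6838334}{65127} = \frac{910756695971002}{65127}$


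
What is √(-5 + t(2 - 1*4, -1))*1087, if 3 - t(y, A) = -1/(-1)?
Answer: 1087*I*√3 ≈ 1882.7*I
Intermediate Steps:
t(y, A) = 2 (t(y, A) = 3 - (-1)/(-1) = 3 - (-1)*(-1) = 3 - 1*1 = 3 - 1 = 2)
√(-5 + t(2 - 1*4, -1))*1087 = √(-5 + 2)*1087 = √(-3)*1087 = (I*√3)*1087 = 1087*I*√3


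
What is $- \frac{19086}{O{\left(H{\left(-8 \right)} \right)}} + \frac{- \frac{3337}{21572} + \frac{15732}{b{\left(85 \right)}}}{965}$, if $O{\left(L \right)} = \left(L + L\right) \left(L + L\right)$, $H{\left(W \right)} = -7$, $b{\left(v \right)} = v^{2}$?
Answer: $- \frac{717630942222679}{7369731344500} \approx -97.375$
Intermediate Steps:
$O{\left(L \right)} = 4 L^{2}$ ($O{\left(L \right)} = 2 L 2 L = 4 L^{2}$)
$- \frac{19086}{O{\left(H{\left(-8 \right)} \right)}} + \frac{- \frac{3337}{21572} + \frac{15732}{b{\left(85 \right)}}}{965} = - \frac{19086}{4 \left(-7\right)^{2}} + \frac{- \frac{3337}{21572} + \frac{15732}{85^{2}}}{965} = - \frac{19086}{4 \cdot 49} + \left(\left(-3337\right) \frac{1}{21572} + \frac{15732}{7225}\right) \frac{1}{965} = - \frac{19086}{196} + \left(- \frac{3337}{21572} + 15732 \cdot \frac{1}{7225}\right) \frac{1}{965} = \left(-19086\right) \frac{1}{196} + \left(- \frac{3337}{21572} + \frac{15732}{7225}\right) \frac{1}{965} = - \frac{9543}{98} + \frac{315260879}{155857700} \cdot \frac{1}{965} = - \frac{9543}{98} + \frac{315260879}{150402680500} = - \frac{717630942222679}{7369731344500}$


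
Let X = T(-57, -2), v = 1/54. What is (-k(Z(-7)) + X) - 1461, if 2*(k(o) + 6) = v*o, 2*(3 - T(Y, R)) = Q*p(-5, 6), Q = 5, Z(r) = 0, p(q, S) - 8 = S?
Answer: -1487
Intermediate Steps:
p(q, S) = 8 + S
v = 1/54 ≈ 0.018519
T(Y, R) = -32 (T(Y, R) = 3 - 5*(8 + 6)/2 = 3 - 5*14/2 = 3 - ½*70 = 3 - 35 = -32)
k(o) = -6 + o/108 (k(o) = -6 + (o/54)/2 = -6 + o/108)
X = -32
(-k(Z(-7)) + X) - 1461 = (-(-6 + (1/108)*0) - 32) - 1461 = (-(-6 + 0) - 32) - 1461 = (-1*(-6) - 32) - 1461 = (6 - 32) - 1461 = -26 - 1461 = -1487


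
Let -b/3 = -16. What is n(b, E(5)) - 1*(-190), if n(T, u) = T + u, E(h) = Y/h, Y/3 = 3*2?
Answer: 1208/5 ≈ 241.60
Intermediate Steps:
b = 48 (b = -3*(-16) = 48)
Y = 18 (Y = 3*(3*2) = 3*6 = 18)
E(h) = 18/h
n(b, E(5)) - 1*(-190) = (48 + 18/5) - 1*(-190) = (48 + 18*(1/5)) + 190 = (48 + 18/5) + 190 = 258/5 + 190 = 1208/5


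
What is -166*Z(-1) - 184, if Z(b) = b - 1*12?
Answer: 1974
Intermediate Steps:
Z(b) = -12 + b (Z(b) = b - 12 = -12 + b)
-166*Z(-1) - 184 = -166*(-12 - 1) - 184 = -166*(-13) - 184 = 2158 - 184 = 1974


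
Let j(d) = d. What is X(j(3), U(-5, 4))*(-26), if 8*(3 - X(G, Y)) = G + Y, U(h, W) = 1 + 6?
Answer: -91/2 ≈ -45.500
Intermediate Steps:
U(h, W) = 7
X(G, Y) = 3 - G/8 - Y/8 (X(G, Y) = 3 - (G + Y)/8 = 3 + (-G/8 - Y/8) = 3 - G/8 - Y/8)
X(j(3), U(-5, 4))*(-26) = (3 - ⅛*3 - ⅛*7)*(-26) = (3 - 3/8 - 7/8)*(-26) = (7/4)*(-26) = -91/2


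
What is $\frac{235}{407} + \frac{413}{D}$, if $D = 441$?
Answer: $\frac{38818}{25641} \approx 1.5139$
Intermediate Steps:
$\frac{235}{407} + \frac{413}{D} = \frac{235}{407} + \frac{413}{441} = 235 \cdot \frac{1}{407} + 413 \cdot \frac{1}{441} = \frac{235}{407} + \frac{59}{63} = \frac{38818}{25641}$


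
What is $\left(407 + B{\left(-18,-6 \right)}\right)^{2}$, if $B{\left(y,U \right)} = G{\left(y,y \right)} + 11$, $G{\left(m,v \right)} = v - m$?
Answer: $174724$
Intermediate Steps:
$B{\left(y,U \right)} = 11$ ($B{\left(y,U \right)} = \left(y - y\right) + 11 = 0 + 11 = 11$)
$\left(407 + B{\left(-18,-6 \right)}\right)^{2} = \left(407 + 11\right)^{2} = 418^{2} = 174724$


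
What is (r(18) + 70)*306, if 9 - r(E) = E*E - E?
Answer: -69462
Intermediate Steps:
r(E) = 9 + E - E² (r(E) = 9 - (E*E - E) = 9 - (E² - E) = 9 + (E - E²) = 9 + E - E²)
(r(18) + 70)*306 = ((9 + 18 - 1*18²) + 70)*306 = ((9 + 18 - 1*324) + 70)*306 = ((9 + 18 - 324) + 70)*306 = (-297 + 70)*306 = -227*306 = -69462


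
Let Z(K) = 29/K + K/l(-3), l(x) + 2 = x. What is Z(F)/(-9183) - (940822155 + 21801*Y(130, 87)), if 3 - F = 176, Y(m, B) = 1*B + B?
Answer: -2501119936152613/2647765 ≈ -9.4462e+8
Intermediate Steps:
Y(m, B) = 2*B (Y(m, B) = B + B = 2*B)
l(x) = -2 + x
F = -173 (F = 3 - 1*176 = 3 - 176 = -173)
Z(K) = 29/K - K/5 (Z(K) = 29/K + K/(-2 - 3) = 29/K + K/(-5) = 29/K + K*(-⅕) = 29/K - K/5)
Z(F)/(-9183) - (940822155 + 21801*Y(130, 87)) = (29/(-173) - ⅕*(-173))/(-9183) - 21801/(1/(2*87 + 43155)) = (29*(-1/173) + 173/5)*(-1/9183) - 21801/(1/(174 + 43155)) = (-29/173 + 173/5)*(-1/9183) - 21801/(1/43329) = (29784/865)*(-1/9183) - 21801/1/43329 = -9928/2647765 - 21801*43329 = -9928/2647765 - 944615529 = -2501119936152613/2647765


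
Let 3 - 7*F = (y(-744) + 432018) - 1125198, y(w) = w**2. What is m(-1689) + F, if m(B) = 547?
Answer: 143476/7 ≈ 20497.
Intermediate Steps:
F = 139647/7 (F = 3/7 - (((-744)**2 + 432018) - 1125198)/7 = 3/7 - ((553536 + 432018) - 1125198)/7 = 3/7 - (985554 - 1125198)/7 = 3/7 - 1/7*(-139644) = 3/7 + 139644/7 = 139647/7 ≈ 19950.)
m(-1689) + F = 547 + 139647/7 = 143476/7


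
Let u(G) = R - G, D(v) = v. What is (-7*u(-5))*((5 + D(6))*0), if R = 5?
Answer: 0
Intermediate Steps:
u(G) = 5 - G
(-7*u(-5))*((5 + D(6))*0) = (-7*(5 - 1*(-5)))*((5 + 6)*0) = (-7*(5 + 5))*(11*0) = -7*10*0 = -70*0 = 0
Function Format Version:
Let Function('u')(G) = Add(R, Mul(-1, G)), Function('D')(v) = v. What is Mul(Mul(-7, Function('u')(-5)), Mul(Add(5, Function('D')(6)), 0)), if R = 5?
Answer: 0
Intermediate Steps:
Function('u')(G) = Add(5, Mul(-1, G))
Mul(Mul(-7, Function('u')(-5)), Mul(Add(5, Function('D')(6)), 0)) = Mul(Mul(-7, Add(5, Mul(-1, -5))), Mul(Add(5, 6), 0)) = Mul(Mul(-7, Add(5, 5)), Mul(11, 0)) = Mul(Mul(-7, 10), 0) = Mul(-70, 0) = 0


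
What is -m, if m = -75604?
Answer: 75604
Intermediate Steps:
-m = -1*(-75604) = 75604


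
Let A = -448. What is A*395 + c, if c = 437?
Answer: -176523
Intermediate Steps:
A*395 + c = -448*395 + 437 = -176960 + 437 = -176523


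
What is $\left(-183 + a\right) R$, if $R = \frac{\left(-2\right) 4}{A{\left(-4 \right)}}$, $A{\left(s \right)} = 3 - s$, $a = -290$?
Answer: $\frac{3784}{7} \approx 540.57$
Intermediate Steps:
$R = - \frac{8}{7}$ ($R = \frac{\left(-2\right) 4}{3 - -4} = - \frac{8}{3 + 4} = - \frac{8}{7} \approx -1.1429$)
$\left(-183 + a\right) R = \left(-183 - 290\right) \left(- \frac{8}{7}\right) = \left(-473\right) \left(- \frac{8}{7}\right) = \frac{3784}{7}$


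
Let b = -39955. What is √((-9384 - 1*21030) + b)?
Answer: I*√70369 ≈ 265.27*I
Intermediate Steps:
√((-9384 - 1*21030) + b) = √((-9384 - 1*21030) - 39955) = √((-9384 - 21030) - 39955) = √(-30414 - 39955) = √(-70369) = I*√70369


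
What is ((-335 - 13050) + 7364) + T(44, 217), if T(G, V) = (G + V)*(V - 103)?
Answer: 23733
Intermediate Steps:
T(G, V) = (-103 + V)*(G + V) (T(G, V) = (G + V)*(-103 + V) = (-103 + V)*(G + V))
((-335 - 13050) + 7364) + T(44, 217) = ((-335 - 13050) + 7364) + (217² - 103*44 - 103*217 + 44*217) = (-13385 + 7364) + (47089 - 4532 - 22351 + 9548) = -6021 + 29754 = 23733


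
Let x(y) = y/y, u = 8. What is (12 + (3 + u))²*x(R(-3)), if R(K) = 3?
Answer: 529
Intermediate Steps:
x(y) = 1
(12 + (3 + u))²*x(R(-3)) = (12 + (3 + 8))²*1 = (12 + 11)²*1 = 23²*1 = 529*1 = 529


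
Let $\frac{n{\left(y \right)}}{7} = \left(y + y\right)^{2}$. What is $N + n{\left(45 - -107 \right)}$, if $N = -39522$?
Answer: $607390$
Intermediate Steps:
$n{\left(y \right)} = 28 y^{2}$ ($n{\left(y \right)} = 7 \left(y + y\right)^{2} = 7 \left(2 y\right)^{2} = 7 \cdot 4 y^{2} = 28 y^{2}$)
$N + n{\left(45 - -107 \right)} = -39522 + 28 \left(45 - -107\right)^{2} = -39522 + 28 \left(45 + 107\right)^{2} = -39522 + 28 \cdot 152^{2} = -39522 + 28 \cdot 23104 = -39522 + 646912 = 607390$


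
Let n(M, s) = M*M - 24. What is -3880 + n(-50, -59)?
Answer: -1404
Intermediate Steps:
n(M, s) = -24 + M² (n(M, s) = M² - 24 = -24 + M²)
-3880 + n(-50, -59) = -3880 + (-24 + (-50)²) = -3880 + (-24 + 2500) = -3880 + 2476 = -1404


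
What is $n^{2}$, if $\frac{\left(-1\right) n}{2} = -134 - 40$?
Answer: $121104$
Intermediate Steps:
$n = 348$ ($n = - 2 \left(-134 - 40\right) = \left(-2\right) \left(-174\right) = 348$)
$n^{2} = 348^{2} = 121104$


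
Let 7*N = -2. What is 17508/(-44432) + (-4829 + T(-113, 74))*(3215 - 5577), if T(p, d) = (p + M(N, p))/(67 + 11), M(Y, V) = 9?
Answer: 380201745005/33324 ≈ 1.1409e+7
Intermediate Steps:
N = -2/7 (N = (⅐)*(-2) = -2/7 ≈ -0.28571)
T(p, d) = 3/26 + p/78 (T(p, d) = (p + 9)/(67 + 11) = (9 + p)/78 = (9 + p)*(1/78) = 3/26 + p/78)
17508/(-44432) + (-4829 + T(-113, 74))*(3215 - 5577) = 17508/(-44432) + (-4829 + (3/26 + (1/78)*(-113)))*(3215 - 5577) = 17508*(-1/44432) + (-4829 + (3/26 - 113/78))*(-2362) = -4377/11108 + (-4829 - 4/3)*(-2362) = -4377/11108 - 14491/3*(-2362) = -4377/11108 + 34227742/3 = 380201745005/33324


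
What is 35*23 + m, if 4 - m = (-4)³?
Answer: 873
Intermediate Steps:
m = 68 (m = 4 - 1*(-4)³ = 4 - 1*(-64) = 4 + 64 = 68)
35*23 + m = 35*23 + 68 = 805 + 68 = 873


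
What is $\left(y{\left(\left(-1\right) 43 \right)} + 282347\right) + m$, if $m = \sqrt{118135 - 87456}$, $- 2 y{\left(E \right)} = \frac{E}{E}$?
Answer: $\frac{564693}{2} + \sqrt{30679} \approx 2.8252 \cdot 10^{5}$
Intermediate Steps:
$y{\left(E \right)} = - \frac{1}{2}$ ($y{\left(E \right)} = - \frac{E \frac{1}{E}}{2} = \left(- \frac{1}{2}\right) 1 = - \frac{1}{2}$)
$m = \sqrt{30679} \approx 175.15$
$\left(y{\left(\left(-1\right) 43 \right)} + 282347\right) + m = \left(- \frac{1}{2} + 282347\right) + \sqrt{30679} = \frac{564693}{2} + \sqrt{30679}$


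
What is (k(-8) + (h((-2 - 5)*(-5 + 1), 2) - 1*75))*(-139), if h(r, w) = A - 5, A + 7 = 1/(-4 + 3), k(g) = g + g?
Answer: 14456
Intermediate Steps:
k(g) = 2*g
A = -8 (A = -7 + 1/(-4 + 3) = -7 + 1/(-1) = -7 - 1 = -8)
h(r, w) = -13 (h(r, w) = -8 - 5 = -13)
(k(-8) + (h((-2 - 5)*(-5 + 1), 2) - 1*75))*(-139) = (2*(-8) + (-13 - 1*75))*(-139) = (-16 + (-13 - 75))*(-139) = (-16 - 88)*(-139) = -104*(-139) = 14456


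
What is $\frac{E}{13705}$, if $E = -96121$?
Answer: $- \frac{96121}{13705} \approx -7.0136$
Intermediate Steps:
$\frac{E}{13705} = - \frac{96121}{13705}$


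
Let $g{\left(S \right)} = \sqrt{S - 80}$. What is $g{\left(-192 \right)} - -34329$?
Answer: $34329 + 4 i \sqrt{17} \approx 34329.0 + 16.492 i$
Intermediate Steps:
$g{\left(S \right)} = \sqrt{-80 + S}$
$g{\left(-192 \right)} - -34329 = \sqrt{-80 - 192} - -34329 = \sqrt{-272} + 34329 = 4 i \sqrt{17} + 34329 = 34329 + 4 i \sqrt{17}$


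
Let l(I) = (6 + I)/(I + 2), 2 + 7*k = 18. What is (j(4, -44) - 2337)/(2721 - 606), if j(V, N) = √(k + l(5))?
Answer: -779/705 + √21/4935 ≈ -1.1040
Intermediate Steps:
k = 16/7 (k = -2/7 + (⅐)*18 = -2/7 + 18/7 = 16/7 ≈ 2.2857)
l(I) = (6 + I)/(2 + I)
j(V, N) = 3*√21/7 (j(V, N) = √(16/7 + (6 + 5)/(2 + 5)) = √(16/7 + 11/7) = √(27/7) = 3*√21/7)
(j(4, -44) - 2337)/(2721 - 606) = (3*√21/7 - 2337)/(2721 - 606) = (-2337 + 3*√21/7)/2115 = (-2337 + 3*√21/7)*(1/2115) = -779/705 + √21/4935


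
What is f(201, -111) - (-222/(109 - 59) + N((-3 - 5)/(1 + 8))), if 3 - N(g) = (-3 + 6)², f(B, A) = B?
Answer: 5286/25 ≈ 211.44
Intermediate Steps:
N(g) = -6 (N(g) = 3 - (-3 + 6)² = 3 - 1*3² = 3 - 1*9 = 3 - 9 = -6)
f(201, -111) - (-222/(109 - 59) + N((-3 - 5)/(1 + 8))) = 201 - (-222/(109 - 59) - 6) = 201 - (-222/50 - 6) = 201 - (-222*1/50 - 6) = 201 - (-111/25 - 6) = 201 - 1*(-261/25) = 201 + 261/25 = 5286/25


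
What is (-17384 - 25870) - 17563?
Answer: -60817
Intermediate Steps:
(-17384 - 25870) - 17563 = -43254 - 17563 = -60817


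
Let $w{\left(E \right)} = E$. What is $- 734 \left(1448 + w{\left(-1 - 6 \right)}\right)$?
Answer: $-1057694$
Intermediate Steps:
$- 734 \left(1448 + w{\left(-1 - 6 \right)}\right) = - 734 \left(1448 - 7\right) = \left(-734\right) 1441 = -1057694$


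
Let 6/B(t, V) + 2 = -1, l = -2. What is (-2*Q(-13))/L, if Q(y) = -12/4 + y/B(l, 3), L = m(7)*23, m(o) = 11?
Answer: -7/253 ≈ -0.027668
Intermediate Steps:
B(t, V) = -2 (B(t, V) = 6/(-2 - 1) = 6/(-3) = 6*(-⅓) = -2)
L = 253 (L = 11*23 = 253)
Q(y) = -3 - y/2 (Q(y) = -12/4 + y/(-2) = -12*¼ + y*(-½) = -3 - y/2)
(-2*Q(-13))/L = -2*(-3 - ½*(-13))/253 = -2*(-3 + 13/2)*(1/253) = -2*7/2*(1/253) = -7*1/253 = -7/253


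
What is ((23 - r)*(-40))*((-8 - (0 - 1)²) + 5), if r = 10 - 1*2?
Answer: 2400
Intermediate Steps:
r = 8 (r = 10 - 2 = 8)
((23 - r)*(-40))*((-8 - (0 - 1)²) + 5) = ((23 - 1*8)*(-40))*((-8 - (0 - 1)²) + 5) = ((23 - 8)*(-40))*((-8 - 1*(-1)²) + 5) = (15*(-40))*((-8 - 1*1) + 5) = -600*((-8 - 1) + 5) = -600*(-9 + 5) = -600*(-4) = 2400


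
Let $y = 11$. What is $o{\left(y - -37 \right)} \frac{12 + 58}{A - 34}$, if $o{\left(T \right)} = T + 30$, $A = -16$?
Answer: $- \frac{546}{5} \approx -109.2$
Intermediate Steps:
$o{\left(T \right)} = 30 + T$
$o{\left(y - -37 \right)} \frac{12 + 58}{A - 34} = \left(30 + \left(11 - -37\right)\right) \frac{12 + 58}{-16 - 34} = \left(30 + \left(11 + 37\right)\right) \frac{70}{-50} = \left(30 + 48\right) 70 \left(- \frac{1}{50}\right) = 78 \left(- \frac{7}{5}\right) = - \frac{546}{5}$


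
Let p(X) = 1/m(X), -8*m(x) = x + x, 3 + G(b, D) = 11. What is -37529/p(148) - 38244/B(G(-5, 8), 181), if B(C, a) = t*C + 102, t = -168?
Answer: 287440985/207 ≈ 1.3886e+6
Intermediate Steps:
G(b, D) = 8 (G(b, D) = -3 + 11 = 8)
B(C, a) = 102 - 168*C (B(C, a) = -168*C + 102 = 102 - 168*C)
m(x) = -x/4 (m(x) = -(x + x)/8 = -x/4)
p(X) = -4/X (p(X) = 1/(-X/4) = -4/X)
-37529/p(148) - 38244/B(G(-5, 8), 181) = -37529/((-4/148)) - 38244/(102 - 168*8) = -37529/((-4*1/148)) - 38244/(102 - 1344) = -37529/(-1/37) - 38244/(-1242) = -37529*(-37) - 38244*(-1/1242) = 1388573 + 6374/207 = 287440985/207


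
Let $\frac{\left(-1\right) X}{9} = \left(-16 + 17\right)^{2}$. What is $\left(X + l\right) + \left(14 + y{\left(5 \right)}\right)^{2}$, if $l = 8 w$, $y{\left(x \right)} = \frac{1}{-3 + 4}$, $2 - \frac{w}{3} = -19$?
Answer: $720$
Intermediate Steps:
$w = 63$ ($w = 6 - -57 = 6 + 57 = 63$)
$y{\left(x \right)} = 1$ ($y{\left(x \right)} = 1^{-1} = 1$)
$l = 504$ ($l = 8 \cdot 63 = 504$)
$X = -9$ ($X = - 9 \left(-16 + 17\right)^{2} = - 9 \cdot 1^{2} = \left(-9\right) 1 = -9$)
$\left(X + l\right) + \left(14 + y{\left(5 \right)}\right)^{2} = \left(-9 + 504\right) + \left(14 + 1\right)^{2} = 495 + 15^{2} = 495 + 225 = 720$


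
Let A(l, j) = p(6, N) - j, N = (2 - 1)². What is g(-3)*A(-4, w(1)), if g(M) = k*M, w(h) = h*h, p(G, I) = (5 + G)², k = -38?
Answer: 13680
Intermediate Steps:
N = 1 (N = 1² = 1)
w(h) = h²
A(l, j) = 121 - j (A(l, j) = (5 + 6)² - j = 11² - j = 121 - j)
g(M) = -38*M
g(-3)*A(-4, w(1)) = (-38*(-3))*(121 - 1*1²) = 114*(121 - 1*1) = 114*(121 - 1) = 114*120 = 13680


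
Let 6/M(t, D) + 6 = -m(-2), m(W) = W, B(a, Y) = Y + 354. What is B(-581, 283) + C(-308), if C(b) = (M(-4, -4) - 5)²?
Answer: 2717/4 ≈ 679.25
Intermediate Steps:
B(a, Y) = 354 + Y
M(t, D) = -3/2 (M(t, D) = 6/(-6 - 1*(-2)) = 6/(-6 + 2) = 6/(-4) = 6*(-¼) = -3/2)
C(b) = 169/4 (C(b) = (-3/2 - 5)² = (-13/2)² = 169/4)
B(-581, 283) + C(-308) = (354 + 283) + 169/4 = 637 + 169/4 = 2717/4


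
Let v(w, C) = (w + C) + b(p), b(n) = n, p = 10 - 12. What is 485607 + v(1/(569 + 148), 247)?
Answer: 348355885/717 ≈ 4.8585e+5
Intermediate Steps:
p = -2
v(w, C) = -2 + C + w (v(w, C) = (w + C) - 2 = (C + w) - 2 = -2 + C + w)
485607 + v(1/(569 + 148), 247) = 485607 + (-2 + 247 + 1/(569 + 148)) = 485607 + (-2 + 247 + 1/717) = 485607 + 175666/717 = 348355885/717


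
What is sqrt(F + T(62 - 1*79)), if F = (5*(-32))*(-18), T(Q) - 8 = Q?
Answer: 3*sqrt(319) ≈ 53.582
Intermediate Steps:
T(Q) = 8 + Q
F = 2880 (F = -160*(-18) = 2880)
sqrt(F + T(62 - 1*79)) = sqrt(2880 + (8 + (62 - 1*79))) = sqrt(2880 + (8 + (62 - 79))) = sqrt(2880 + (8 - 17)) = sqrt(2880 - 9) = sqrt(2871) = 3*sqrt(319)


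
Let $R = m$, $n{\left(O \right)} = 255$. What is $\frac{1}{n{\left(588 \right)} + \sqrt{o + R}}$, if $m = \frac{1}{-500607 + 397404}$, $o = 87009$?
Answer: $- \frac{26316765}{2268814751} + \frac{3 \sqrt{102968956534742}}{2268814751} \approx 0.0018183$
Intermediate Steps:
$m = - \frac{1}{103203}$ ($m = \frac{1}{-103203} = - \frac{1}{103203} \approx -9.6896 \cdot 10^{-6}$)
$R = - \frac{1}{103203} \approx -9.6896 \cdot 10^{-6}$
$\frac{1}{n{\left(588 \right)} + \sqrt{o + R}} = \frac{1}{255 + \sqrt{87009 - \frac{1}{103203}}} = \frac{1}{255 + \sqrt{\frac{8979589826}{103203}}} = \frac{1}{255 + \frac{\sqrt{102968956534742}}{34401}}$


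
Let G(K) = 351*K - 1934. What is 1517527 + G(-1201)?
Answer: 1094042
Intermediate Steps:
G(K) = -1934 + 351*K
1517527 + G(-1201) = 1517527 + (-1934 + 351*(-1201)) = 1517527 + (-1934 - 421551) = 1517527 - 423485 = 1094042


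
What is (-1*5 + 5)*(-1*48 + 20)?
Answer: 0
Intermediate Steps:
(-1*5 + 5)*(-1*48 + 20) = (-5 + 5)*(-48 + 20) = 0*(-28) = 0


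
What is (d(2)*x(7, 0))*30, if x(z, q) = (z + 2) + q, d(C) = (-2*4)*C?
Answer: -4320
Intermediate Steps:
d(C) = -8*C
x(z, q) = 2 + q + z (x(z, q) = (2 + z) + q = 2 + q + z)
(d(2)*x(7, 0))*30 = ((-8*2)*(2 + 0 + 7))*30 = -16*9*30 = -144*30 = -4320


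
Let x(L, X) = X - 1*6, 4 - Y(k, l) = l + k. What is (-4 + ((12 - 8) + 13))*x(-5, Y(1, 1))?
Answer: -52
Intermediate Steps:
Y(k, l) = 4 - k - l (Y(k, l) = 4 - (l + k) = 4 - (k + l) = 4 + (-k - l) = 4 - k - l)
x(L, X) = -6 + X (x(L, X) = X - 6 = -6 + X)
(-4 + ((12 - 8) + 13))*x(-5, Y(1, 1)) = (-4 + ((12 - 8) + 13))*(-6 + (4 - 1*1 - 1*1)) = (-4 + (4 + 13))*(-6 + (4 - 1 - 1)) = (-4 + 17)*(-6 + 2) = 13*(-4) = -52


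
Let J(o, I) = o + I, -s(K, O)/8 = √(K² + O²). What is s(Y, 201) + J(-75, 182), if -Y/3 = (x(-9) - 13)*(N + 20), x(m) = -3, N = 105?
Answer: 107 - 24*√4004489 ≈ -47920.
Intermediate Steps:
Y = 6000 (Y = -3*(-3 - 13)*(105 + 20) = -(-48)*125 = -3*(-2000) = 6000)
s(K, O) = -8*√(K² + O²)
J(o, I) = I + o
s(Y, 201) + J(-75, 182) = -8*√(6000² + 201²) + (182 - 75) = -8*√(36000000 + 40401) + 107 = -24*√4004489 + 107 = 107 - 24*√4004489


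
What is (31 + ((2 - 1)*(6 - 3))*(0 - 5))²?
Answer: 256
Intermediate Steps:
(31 + ((2 - 1)*(6 - 3))*(0 - 5))² = (31 + (1*3)*(-5))² = (31 + 3*(-5))² = (31 - 15)² = 16² = 256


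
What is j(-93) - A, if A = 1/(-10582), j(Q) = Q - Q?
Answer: 1/10582 ≈ 9.4500e-5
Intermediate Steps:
j(Q) = 0
A = -1/10582 ≈ -9.4500e-5
j(-93) - A = 0 - 1*(-1/10582) = 0 + 1/10582 = 1/10582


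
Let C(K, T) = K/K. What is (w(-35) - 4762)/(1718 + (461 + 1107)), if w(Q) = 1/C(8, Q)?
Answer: -4761/3286 ≈ -1.4489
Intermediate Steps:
C(K, T) = 1
w(Q) = 1 (w(Q) = 1/1 = 1)
(w(-35) - 4762)/(1718 + (461 + 1107)) = (1 - 4762)/(1718 + (461 + 1107)) = -4761/(1718 + 1568) = -4761/3286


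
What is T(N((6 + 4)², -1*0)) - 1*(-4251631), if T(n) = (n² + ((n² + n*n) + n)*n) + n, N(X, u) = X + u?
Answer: 6271731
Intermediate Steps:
T(n) = n + n² + n*(n + 2*n²) (T(n) = (n² + ((n² + n²) + n)*n) + n = (n² + (2*n² + n)*n) + n = (n² + (n + 2*n²)*n) + n = (n² + n*(n + 2*n²)) + n = n + n² + n*(n + 2*n²))
T(N((6 + 4)², -1*0)) - 1*(-4251631) = ((6 + 4)² - 1*0)*(1 + 2*((6 + 4)² - 1*0) + 2*((6 + 4)² - 1*0)²) - 1*(-4251631) = (10² + 0)*(1 + 2*(10² + 0) + 2*(10² + 0)²) + 4251631 = (100 + 0)*(1 + 2*(100 + 0) + 2*(100 + 0)²) + 4251631 = 100*(1 + 2*100 + 2*100²) + 4251631 = 100*(1 + 200 + 2*10000) + 4251631 = 100*(1 + 200 + 20000) + 4251631 = 100*20201 + 4251631 = 2020100 + 4251631 = 6271731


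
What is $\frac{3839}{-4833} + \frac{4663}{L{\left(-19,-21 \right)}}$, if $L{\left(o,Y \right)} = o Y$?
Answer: $\frac{7001506}{642789} \approx 10.892$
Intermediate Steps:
$L{\left(o,Y \right)} = Y o$
$\frac{3839}{-4833} + \frac{4663}{L{\left(-19,-21 \right)}} = \frac{3839}{-4833} + \frac{4663}{\left(-21\right) \left(-19\right)} = 3839 \left(- \frac{1}{4833}\right) + \frac{4663}{399} = - \frac{3839}{4833} + 4663 \cdot \frac{1}{399} = - \frac{3839}{4833} + \frac{4663}{399} = \frac{7001506}{642789}$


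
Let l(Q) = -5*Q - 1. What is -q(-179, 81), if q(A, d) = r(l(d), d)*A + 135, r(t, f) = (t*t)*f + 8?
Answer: 2389958461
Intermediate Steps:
l(Q) = -1 - 5*Q
r(t, f) = 8 + f*t**2 (r(t, f) = t**2*f + 8 = f*t**2 + 8 = 8 + f*t**2)
q(A, d) = 135 + A*(8 + d*(-1 - 5*d)**2) (q(A, d) = (8 + d*(-1 - 5*d)**2)*A + 135 = A*(8 + d*(-1 - 5*d)**2) + 135 = 135 + A*(8 + d*(-1 - 5*d)**2))
-q(-179, 81) = -(135 - 179*(8 + 81*(1 + 5*81)**2)) = -(135 - 179*(8 + 81*(1 + 405)**2)) = -(135 - 179*(8 + 81*406**2)) = -(135 - 179*(8 + 81*164836)) = -(135 - 179*(8 + 13351716)) = -(135 - 179*13351724) = -(135 - 2389958596) = -1*(-2389958461) = 2389958461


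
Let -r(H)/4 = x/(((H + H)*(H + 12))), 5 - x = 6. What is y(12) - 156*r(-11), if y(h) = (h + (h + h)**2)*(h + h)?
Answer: 155544/11 ≈ 14140.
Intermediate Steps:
x = -1 (x = 5 - 1*6 = 5 - 6 = -1)
y(h) = 2*h*(h + 4*h**2) (y(h) = (h + (2*h)**2)*(2*h) = (h + 4*h**2)*(2*h) = 2*h*(h + 4*h**2))
r(H) = 2/(H*(12 + H)) (r(H) = -(-4)/((H + H)*(H + 12)) = -(-4)/((2*H)*(12 + H)) = -(-4)/(2*H*(12 + H)) = -(-4)*1/(2*H*(12 + H)) = -(-2)/(H*(12 + H)) = 2/(H*(12 + H)))
y(12) - 156*r(-11) = 12**2*(2 + 8*12) - 312/((-11)*(12 - 11)) = 144*(2 + 96) - 312*(-1)/(11*1) = 144*98 - 312*(-1)/11 = 14112 - 156*(-2/11) = 14112 + 312/11 = 155544/11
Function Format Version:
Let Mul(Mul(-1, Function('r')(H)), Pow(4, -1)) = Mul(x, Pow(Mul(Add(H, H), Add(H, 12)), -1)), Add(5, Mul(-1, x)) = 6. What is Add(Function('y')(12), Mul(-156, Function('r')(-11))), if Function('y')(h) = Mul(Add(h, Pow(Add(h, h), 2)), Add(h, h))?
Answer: Rational(155544, 11) ≈ 14140.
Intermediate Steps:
x = -1 (x = Add(5, Mul(-1, 6)) = Add(5, -6) = -1)
Function('y')(h) = Mul(2, h, Add(h, Mul(4, Pow(h, 2)))) (Function('y')(h) = Mul(Add(h, Pow(Mul(2, h), 2)), Mul(2, h)) = Mul(Add(h, Mul(4, Pow(h, 2))), Mul(2, h)) = Mul(2, h, Add(h, Mul(4, Pow(h, 2)))))
Function('r')(H) = Mul(2, Pow(H, -1), Pow(Add(12, H), -1)) (Function('r')(H) = Mul(-4, Mul(-1, Pow(Mul(Add(H, H), Add(H, 12)), -1))) = Mul(-4, Mul(-1, Pow(Mul(Mul(2, H), Add(12, H)), -1))) = Mul(-4, Mul(-1, Pow(Mul(2, H, Add(12, H)), -1))) = Mul(-4, Mul(-1, Mul(Rational(1, 2), Pow(H, -1), Pow(Add(12, H), -1)))) = Mul(-4, Mul(Rational(-1, 2), Pow(H, -1), Pow(Add(12, H), -1))) = Mul(2, Pow(H, -1), Pow(Add(12, H), -1)))
Add(Function('y')(12), Mul(-156, Function('r')(-11))) = Add(Mul(Pow(12, 2), Add(2, Mul(8, 12))), Mul(-156, Mul(2, Pow(-11, -1), Pow(Add(12, -11), -1)))) = Add(Mul(144, Add(2, 96)), Mul(-156, Mul(2, Rational(-1, 11), Pow(1, -1)))) = Add(Mul(144, 98), Mul(-156, Mul(2, Rational(-1, 11), 1))) = Add(14112, Mul(-156, Rational(-2, 11))) = Add(14112, Rational(312, 11)) = Rational(155544, 11)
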